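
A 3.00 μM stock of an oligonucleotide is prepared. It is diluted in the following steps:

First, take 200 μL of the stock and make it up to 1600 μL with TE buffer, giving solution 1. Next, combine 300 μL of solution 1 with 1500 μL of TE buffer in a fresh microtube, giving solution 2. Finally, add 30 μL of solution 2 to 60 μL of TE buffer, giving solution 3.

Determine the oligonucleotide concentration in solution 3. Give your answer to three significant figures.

Step 1: 200 μL brought to 1600 μL → factor 1600/200 = 8
Step 2: 300 μL + 1500 μL = 1800 μL total → factor 1800/300 = 6
Step 3: 30 μL + 60 μL = 90 μL total → factor 90/30 = 3
Overall dilution factor = 8 × 6 × 3 = 144
Final = 3.00 μM / 144 = 0.0208 μM

0.0208 μM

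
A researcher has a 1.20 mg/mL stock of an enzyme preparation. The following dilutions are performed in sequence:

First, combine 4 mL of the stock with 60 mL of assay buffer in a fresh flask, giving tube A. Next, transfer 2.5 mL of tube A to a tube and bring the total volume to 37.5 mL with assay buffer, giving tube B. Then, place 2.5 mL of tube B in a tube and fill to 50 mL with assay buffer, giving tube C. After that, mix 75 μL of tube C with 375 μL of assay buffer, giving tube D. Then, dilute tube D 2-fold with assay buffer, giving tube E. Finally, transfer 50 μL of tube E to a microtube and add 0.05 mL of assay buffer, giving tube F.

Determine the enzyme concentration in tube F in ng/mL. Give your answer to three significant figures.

10.4 ng/mL

Step 1: 4 mL + 60 mL = 64 mL total → factor 64/4 = 16
Step 2: 2.5 mL brought to 37.5 mL → factor 37.5/2.5 = 15
Step 3: 2.5 mL brought to 50 mL → factor 50/2.5 = 20
Step 4: 75 μL + 375 μL = 450 μL total → factor 450/75 = 6
Step 5: 2-fold → factor 2
Step 6: 50 μL + 0.05 mL = 100 μL total → factor 100/50 = 2
Overall dilution factor = 16 × 15 × 20 × 6 × 2 × 2 = 1.152 × 10^5
Final = 1.20 mg/mL / 1.152 × 10^5 = 1.042 × 10^-5 mg/mL = 10.4 ng/mL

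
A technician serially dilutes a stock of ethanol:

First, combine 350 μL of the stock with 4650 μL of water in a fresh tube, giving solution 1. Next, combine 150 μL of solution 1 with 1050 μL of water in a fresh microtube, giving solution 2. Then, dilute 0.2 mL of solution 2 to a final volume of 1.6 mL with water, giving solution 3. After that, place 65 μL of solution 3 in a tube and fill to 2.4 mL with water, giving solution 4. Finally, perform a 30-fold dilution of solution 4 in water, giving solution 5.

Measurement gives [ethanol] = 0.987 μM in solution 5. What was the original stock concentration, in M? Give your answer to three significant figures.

Step 1: 350 μL + 4650 μL = 5000 μL total → factor 5000/350 = 14.286
Step 2: 150 μL + 1050 μL = 1200 μL total → factor 1200/150 = 8
Step 3: 0.2 mL brought to 1.6 mL → factor 1.6/0.2 = 8
Step 4: 65 μL brought to 2.4 mL → factor 2400/65 = 36.923
Step 5: 30-fold → factor 30
Overall dilution factor = 14.286 × 8 × 8 × 36.923 × 30 = 1.0127 × 10^6
Stock = 0.987 μM × 1.0127 × 10^6 = 9.996 × 10^5 μM = 1.00 M

1.00 M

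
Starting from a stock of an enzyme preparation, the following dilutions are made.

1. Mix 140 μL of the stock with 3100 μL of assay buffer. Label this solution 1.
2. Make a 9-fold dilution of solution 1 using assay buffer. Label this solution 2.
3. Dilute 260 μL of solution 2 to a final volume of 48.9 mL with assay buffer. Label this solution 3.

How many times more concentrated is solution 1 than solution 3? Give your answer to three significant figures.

Step 1: 140 μL + 3100 μL = 3240 μL total → factor 3240/140 = 23.143
Step 2: 9-fold → factor 9
Step 3: 260 μL brought to 48.9 mL → factor 48900/260 = 188.08
Dilution factor to solution 1 = 23.143; to solution 3 = 39174
[solution 1]/[solution 3] = (factor to solution 3)/(factor to solution 1) = 39174/23.143 = 1.69 × 10^3

1.69 × 10^3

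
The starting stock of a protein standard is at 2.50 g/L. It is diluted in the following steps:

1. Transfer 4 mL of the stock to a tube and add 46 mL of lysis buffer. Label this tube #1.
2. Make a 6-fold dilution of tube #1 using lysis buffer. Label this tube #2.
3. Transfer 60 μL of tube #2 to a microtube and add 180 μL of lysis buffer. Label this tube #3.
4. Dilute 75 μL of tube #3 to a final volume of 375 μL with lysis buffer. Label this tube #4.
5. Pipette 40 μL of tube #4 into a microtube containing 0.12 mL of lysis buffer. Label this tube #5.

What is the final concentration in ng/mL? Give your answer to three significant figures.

Step 1: 4 mL + 46 mL = 50 mL total → factor 50/4 = 12.5
Step 2: 6-fold → factor 6
Step 3: 60 μL + 180 μL = 240 μL total → factor 240/60 = 4
Step 4: 75 μL brought to 375 μL → factor 375/75 = 5
Step 5: 40 μL + 0.12 mL = 160 μL total → factor 160/40 = 4
Overall dilution factor = 12.5 × 6 × 4 × 5 × 4 = 6000
Final = 2.50 g/L / 6000 = 0.0004167 g/L = 417 ng/mL

417 ng/mL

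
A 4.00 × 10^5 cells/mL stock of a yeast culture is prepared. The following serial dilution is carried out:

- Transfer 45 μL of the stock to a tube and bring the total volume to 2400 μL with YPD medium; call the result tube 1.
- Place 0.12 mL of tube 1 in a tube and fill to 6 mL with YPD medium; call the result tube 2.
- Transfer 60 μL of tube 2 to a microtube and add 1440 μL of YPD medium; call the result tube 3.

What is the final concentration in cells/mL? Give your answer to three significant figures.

6.00 cells/mL

Step 1: 45 μL brought to 2400 μL → factor 2400/45 = 53.333
Step 2: 0.12 mL brought to 6 mL → factor 6/0.12 = 50
Step 3: 60 μL + 1440 μL = 1500 μL total → factor 1500/60 = 25
Overall dilution factor = 53.333 × 50 × 25 = 66667
Final = 4.00 × 10^5 cells/mL / 66667 = 6.00 cells/mL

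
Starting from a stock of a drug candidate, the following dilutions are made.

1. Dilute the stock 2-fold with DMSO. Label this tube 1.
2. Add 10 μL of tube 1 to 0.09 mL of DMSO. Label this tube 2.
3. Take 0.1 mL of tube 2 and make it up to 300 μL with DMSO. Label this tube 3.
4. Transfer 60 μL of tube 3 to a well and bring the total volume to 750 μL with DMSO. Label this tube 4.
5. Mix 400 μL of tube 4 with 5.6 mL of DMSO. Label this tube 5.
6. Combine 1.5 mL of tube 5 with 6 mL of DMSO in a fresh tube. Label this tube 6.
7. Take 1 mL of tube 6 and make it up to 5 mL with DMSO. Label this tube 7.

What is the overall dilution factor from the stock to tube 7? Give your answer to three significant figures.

2.81 × 10^5

Step 1: 2-fold → factor 2
Step 2: 10 μL + 0.09 mL = 100 μL total → factor 100/10 = 10
Step 3: 0.1 mL brought to 300 μL → factor 0.3/0.1 = 3
Step 4: 60 μL brought to 750 μL → factor 750/60 = 12.5
Step 5: 400 μL + 5.6 mL = 6000 μL total → factor 6000/400 = 15
Step 6: 1.5 mL + 6 mL = 7.5 mL total → factor 7.5/1.5 = 5
Step 7: 1 mL brought to 5 mL → factor 5/1 = 5
Overall dilution factor = 2 × 10 × 3 × 12.5 × 15 × 5 × 5 = 2.8125 × 10^5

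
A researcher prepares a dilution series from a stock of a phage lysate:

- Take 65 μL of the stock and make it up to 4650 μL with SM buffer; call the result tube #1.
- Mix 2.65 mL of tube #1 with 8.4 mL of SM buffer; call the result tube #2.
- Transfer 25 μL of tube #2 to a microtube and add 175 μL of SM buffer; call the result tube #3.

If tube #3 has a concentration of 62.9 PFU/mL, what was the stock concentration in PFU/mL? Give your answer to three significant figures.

1.50 × 10^5 PFU/mL

Step 1: 65 μL brought to 4650 μL → factor 4650/65 = 71.538
Step 2: 2.65 mL + 8.4 mL = 11.05 mL total → factor 11.05/2.65 = 4.1698
Step 3: 25 μL + 175 μL = 200 μL total → factor 200/25 = 8
Overall dilution factor = 71.538 × 4.1698 × 8 = 2386.4
Stock = 62.9 PFU/mL × 2386.4 = 1.50 × 10^5 PFU/mL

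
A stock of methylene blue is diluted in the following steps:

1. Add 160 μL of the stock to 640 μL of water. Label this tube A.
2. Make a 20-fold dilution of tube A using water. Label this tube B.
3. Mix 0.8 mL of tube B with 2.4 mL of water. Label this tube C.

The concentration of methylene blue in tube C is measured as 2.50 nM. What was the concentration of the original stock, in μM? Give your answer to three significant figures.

Step 1: 160 μL + 640 μL = 800 μL total → factor 800/160 = 5
Step 2: 20-fold → factor 20
Step 3: 0.8 mL + 2.4 mL = 3.2 mL total → factor 3.2/0.8 = 4
Overall dilution factor = 5 × 20 × 4 = 400
Stock = 2.50 nM × 400 = 1000 nM = 1.00 μM

1.00 μM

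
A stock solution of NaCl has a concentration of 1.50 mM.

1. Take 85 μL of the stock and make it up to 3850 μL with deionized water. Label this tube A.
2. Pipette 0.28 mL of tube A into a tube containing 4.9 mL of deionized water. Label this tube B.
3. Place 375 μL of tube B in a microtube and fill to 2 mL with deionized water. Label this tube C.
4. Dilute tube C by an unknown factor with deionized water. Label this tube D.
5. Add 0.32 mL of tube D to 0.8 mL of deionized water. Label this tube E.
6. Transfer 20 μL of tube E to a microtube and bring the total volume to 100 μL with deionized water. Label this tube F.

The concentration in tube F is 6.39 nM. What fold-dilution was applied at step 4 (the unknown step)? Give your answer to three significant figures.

Step 1: 85 μL brought to 3850 μL → factor 3850/85 = 45.294
Step 2: 0.28 mL + 4.9 mL = 5.18 mL total → factor 5.18/0.28 = 18.5
Step 3: 375 μL brought to 2 mL → factor 2000/375 = 5.3333
Step 4: unknown factor x
Step 5: 0.32 mL + 0.8 mL = 1.12 mL total → factor 1.12/0.32 = 3.5
Step 6: 20 μL brought to 100 μL → factor 100/20 = 5
Product of known-step factors = 78208
Overall factor = 1.50 mM / (6.39 nM) = 2.3474 × 10^5
x = 2.3474 × 10^5 / 78208 = 3.00

3.00-fold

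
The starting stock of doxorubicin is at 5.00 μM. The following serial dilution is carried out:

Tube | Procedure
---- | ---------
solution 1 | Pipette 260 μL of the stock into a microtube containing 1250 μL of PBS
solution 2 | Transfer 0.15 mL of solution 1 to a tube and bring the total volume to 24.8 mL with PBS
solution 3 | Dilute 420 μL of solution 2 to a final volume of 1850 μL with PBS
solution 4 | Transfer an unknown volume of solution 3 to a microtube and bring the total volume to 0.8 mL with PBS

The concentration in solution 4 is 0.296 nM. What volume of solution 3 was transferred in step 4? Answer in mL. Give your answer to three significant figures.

0.200 mL

Step 1: 260 μL + 1250 μL = 1510 μL total → factor 1510/260 = 5.8077
Step 2: 0.15 mL brought to 24.8 mL → factor 24.8/0.15 = 165.33
Step 3: 420 μL brought to 1850 μL → factor 1850/420 = 4.4048
Step 4: v brought to 0.8 mL → factor = 0.8 mL/v
Product of known-step factors = 4229.5
Overall factor = 5.00 μM / (0.296 nM) = 16892
Step-4 factor = 16892 / 4229.5 = 3.9939
v = 0.8 mL / 3.9939 = 0.200 mL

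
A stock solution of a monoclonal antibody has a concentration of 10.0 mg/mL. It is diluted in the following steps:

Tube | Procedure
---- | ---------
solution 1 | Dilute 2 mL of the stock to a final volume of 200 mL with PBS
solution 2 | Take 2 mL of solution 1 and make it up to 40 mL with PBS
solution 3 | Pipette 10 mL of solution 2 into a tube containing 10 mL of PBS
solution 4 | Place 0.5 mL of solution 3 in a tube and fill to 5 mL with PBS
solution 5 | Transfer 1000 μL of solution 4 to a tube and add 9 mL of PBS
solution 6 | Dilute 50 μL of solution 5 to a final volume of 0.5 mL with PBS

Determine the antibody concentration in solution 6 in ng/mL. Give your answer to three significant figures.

Step 1: 2 mL brought to 200 mL → factor 200/2 = 100
Step 2: 2 mL brought to 40 mL → factor 40/2 = 20
Step 3: 10 mL + 10 mL = 20 mL total → factor 20/10 = 2
Step 4: 0.5 mL brought to 5 mL → factor 5/0.5 = 10
Step 5: 1000 μL + 9 mL = 10000 μL total → factor 10000/1000 = 10
Step 6: 50 μL brought to 0.5 mL → factor 500/50 = 10
Overall dilution factor = 100 × 20 × 2 × 10 × 10 × 10 = 4 × 10^6
Final = 10.0 mg/mL / 4 × 10^6 = 2.500 × 10^-6 mg/mL = 2.50 ng/mL

2.50 ng/mL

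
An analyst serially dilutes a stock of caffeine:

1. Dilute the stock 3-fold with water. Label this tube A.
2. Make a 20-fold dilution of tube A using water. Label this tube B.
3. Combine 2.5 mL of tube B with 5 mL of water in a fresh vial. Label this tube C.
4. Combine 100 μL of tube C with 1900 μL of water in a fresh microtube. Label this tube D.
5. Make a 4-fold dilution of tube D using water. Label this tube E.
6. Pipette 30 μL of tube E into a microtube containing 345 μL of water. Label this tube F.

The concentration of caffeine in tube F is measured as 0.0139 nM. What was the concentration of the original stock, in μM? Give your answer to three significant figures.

2.50 μM

Step 1: 3-fold → factor 3
Step 2: 20-fold → factor 20
Step 3: 2.5 mL + 5 mL = 7.5 mL total → factor 7.5/2.5 = 3
Step 4: 100 μL + 1900 μL = 2000 μL total → factor 2000/100 = 20
Step 5: 4-fold → factor 4
Step 6: 30 μL + 345 μL = 375 μL total → factor 375/30 = 12.5
Overall dilution factor = 3 × 20 × 3 × 20 × 4 × 12.5 = 1.8 × 10^5
Stock = 0.0139 nM × 1.8 × 10^5 = 2502 nM = 2.50 μM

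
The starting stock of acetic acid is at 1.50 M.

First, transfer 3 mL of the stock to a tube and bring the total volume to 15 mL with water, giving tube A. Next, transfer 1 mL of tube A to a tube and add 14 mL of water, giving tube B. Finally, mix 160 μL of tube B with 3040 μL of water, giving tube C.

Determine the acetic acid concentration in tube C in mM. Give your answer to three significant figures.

Step 1: 3 mL brought to 15 mL → factor 15/3 = 5
Step 2: 1 mL + 14 mL = 15 mL total → factor 15/1 = 15
Step 3: 160 μL + 3040 μL = 3200 μL total → factor 3200/160 = 20
Overall dilution factor = 5 × 15 × 20 = 1500
Final = 1.50 M / 1500 = 0.001000 M = 1.00 mM

1.00 mM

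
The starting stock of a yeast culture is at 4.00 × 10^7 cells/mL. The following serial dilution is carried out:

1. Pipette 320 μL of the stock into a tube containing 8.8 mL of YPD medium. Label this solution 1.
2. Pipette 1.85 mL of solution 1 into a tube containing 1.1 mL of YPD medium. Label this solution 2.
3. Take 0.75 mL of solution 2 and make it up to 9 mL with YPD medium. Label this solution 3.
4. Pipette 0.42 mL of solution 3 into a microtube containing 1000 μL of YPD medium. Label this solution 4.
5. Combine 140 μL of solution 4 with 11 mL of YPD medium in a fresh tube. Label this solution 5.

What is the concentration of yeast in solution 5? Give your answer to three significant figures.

Step 1: 320 μL + 8.8 mL = 9120 μL total → factor 9120/320 = 28.5
Step 2: 1.85 mL + 1.1 mL = 2.95 mL total → factor 2.95/1.85 = 1.5946
Step 3: 0.75 mL brought to 9 mL → factor 9/0.75 = 12
Step 4: 0.42 mL + 1000 μL = 1.42 mL total → factor 1.42/0.42 = 3.381
Step 5: 140 μL + 11 mL = 11140 μL total → factor 11140/140 = 79.571
Overall dilution factor = 28.5 × 1.5946 × 12 × 3.381 × 79.571 = 1.4671 × 10^5
Final = 4.00 × 10^7 cells/mL / 1.4671 × 10^5 = 273 cells/mL

273 cells/mL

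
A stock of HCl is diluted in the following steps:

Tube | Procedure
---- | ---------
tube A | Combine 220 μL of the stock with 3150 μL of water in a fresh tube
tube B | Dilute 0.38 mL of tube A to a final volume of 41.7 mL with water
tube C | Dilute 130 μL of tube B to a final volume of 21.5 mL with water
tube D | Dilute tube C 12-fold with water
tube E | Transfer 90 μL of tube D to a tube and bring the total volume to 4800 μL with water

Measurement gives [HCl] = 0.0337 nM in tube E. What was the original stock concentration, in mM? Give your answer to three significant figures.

Step 1: 220 μL + 3150 μL = 3370 μL total → factor 3370/220 = 15.318
Step 2: 0.38 mL brought to 41.7 mL → factor 41.7/0.38 = 109.74
Step 3: 130 μL brought to 21.5 mL → factor 21500/130 = 165.38
Step 4: 12-fold → factor 12
Step 5: 90 μL brought to 4800 μL → factor 4800/90 = 53.333
Overall dilution factor = 15.318 × 109.74 × 165.38 × 12 × 53.333 = 1.7792 × 10^8
Stock = 0.0337 nM × 1.7792 × 10^8 = 5.996 × 10^6 nM = 6.00 mM

6.00 mM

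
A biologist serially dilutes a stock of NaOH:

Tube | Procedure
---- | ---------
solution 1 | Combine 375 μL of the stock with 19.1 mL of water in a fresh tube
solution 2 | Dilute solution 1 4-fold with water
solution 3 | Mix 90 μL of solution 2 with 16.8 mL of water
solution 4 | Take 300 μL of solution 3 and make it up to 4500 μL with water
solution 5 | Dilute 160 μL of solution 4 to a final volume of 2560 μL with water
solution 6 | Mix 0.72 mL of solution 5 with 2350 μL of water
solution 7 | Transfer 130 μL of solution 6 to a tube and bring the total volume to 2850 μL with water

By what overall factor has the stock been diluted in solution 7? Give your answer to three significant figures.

8.75 × 10^8

Step 1: 375 μL + 19.1 mL = 19475 μL total → factor 19475/375 = 51.933
Step 2: 4-fold → factor 4
Step 3: 90 μL + 16.8 mL = 16890 μL total → factor 16890/90 = 187.67
Step 4: 300 μL brought to 4500 μL → factor 4500/300 = 15
Step 5: 160 μL brought to 2560 μL → factor 2560/160 = 16
Step 6: 0.72 mL + 2350 μL = 3.07 mL total → factor 3.07/0.72 = 4.2639
Step 7: 130 μL brought to 2850 μL → factor 2850/130 = 21.923
Overall dilution factor = 51.933 × 4 × 187.67 × 15 × 16 × 4.2639 × 21.923 = 8.7461 × 10^8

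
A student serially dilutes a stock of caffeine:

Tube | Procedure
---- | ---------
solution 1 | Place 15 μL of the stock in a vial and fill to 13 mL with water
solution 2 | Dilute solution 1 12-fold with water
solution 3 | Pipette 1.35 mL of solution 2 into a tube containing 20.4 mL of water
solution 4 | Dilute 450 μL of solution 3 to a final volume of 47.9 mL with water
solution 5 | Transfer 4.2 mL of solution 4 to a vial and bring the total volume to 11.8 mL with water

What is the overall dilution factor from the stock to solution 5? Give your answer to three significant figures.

5.01 × 10^7

Step 1: 15 μL brought to 13 mL → factor 13000/15 = 866.67
Step 2: 12-fold → factor 12
Step 3: 1.35 mL + 20.4 mL = 21.75 mL total → factor 21.75/1.35 = 16.111
Step 4: 450 μL brought to 47.9 mL → factor 47900/450 = 106.44
Step 5: 4.2 mL brought to 11.8 mL → factor 11.8/4.2 = 2.8095
Overall dilution factor = 866.67 × 12 × 16.111 × 106.44 × 2.8095 = 5.0109 × 10^7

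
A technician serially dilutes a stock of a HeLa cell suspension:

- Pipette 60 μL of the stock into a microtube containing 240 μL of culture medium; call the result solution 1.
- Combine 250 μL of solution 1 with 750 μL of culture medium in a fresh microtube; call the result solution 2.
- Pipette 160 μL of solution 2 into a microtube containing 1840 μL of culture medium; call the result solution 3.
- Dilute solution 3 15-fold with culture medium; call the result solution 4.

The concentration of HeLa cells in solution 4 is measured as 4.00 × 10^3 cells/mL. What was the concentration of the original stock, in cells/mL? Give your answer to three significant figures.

1.50 × 10^7 cells/mL

Step 1: 60 μL + 240 μL = 300 μL total → factor 300/60 = 5
Step 2: 250 μL + 750 μL = 1000 μL total → factor 1000/250 = 4
Step 3: 160 μL + 1840 μL = 2000 μL total → factor 2000/160 = 12.5
Step 4: 15-fold → factor 15
Overall dilution factor = 5 × 4 × 12.5 × 15 = 3750
Stock = 4.00 × 10^3 cells/mL × 3750 = 1.50 × 10^7 cells/mL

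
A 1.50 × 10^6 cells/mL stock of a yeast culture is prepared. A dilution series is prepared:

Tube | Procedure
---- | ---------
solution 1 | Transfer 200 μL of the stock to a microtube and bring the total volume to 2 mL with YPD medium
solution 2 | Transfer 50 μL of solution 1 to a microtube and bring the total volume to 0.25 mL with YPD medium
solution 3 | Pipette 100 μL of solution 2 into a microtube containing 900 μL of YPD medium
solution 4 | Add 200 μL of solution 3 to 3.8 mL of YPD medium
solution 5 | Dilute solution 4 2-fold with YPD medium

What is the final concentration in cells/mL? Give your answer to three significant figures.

75.0 cells/mL

Step 1: 200 μL brought to 2 mL → factor 2000/200 = 10
Step 2: 50 μL brought to 0.25 mL → factor 250/50 = 5
Step 3: 100 μL + 900 μL = 1000 μL total → factor 1000/100 = 10
Step 4: 200 μL + 3.8 mL = 4000 μL total → factor 4000/200 = 20
Step 5: 2-fold → factor 2
Overall dilution factor = 10 × 5 × 10 × 20 × 2 = 20000
Final = 1.50 × 10^6 cells/mL / 20000 = 75.0 cells/mL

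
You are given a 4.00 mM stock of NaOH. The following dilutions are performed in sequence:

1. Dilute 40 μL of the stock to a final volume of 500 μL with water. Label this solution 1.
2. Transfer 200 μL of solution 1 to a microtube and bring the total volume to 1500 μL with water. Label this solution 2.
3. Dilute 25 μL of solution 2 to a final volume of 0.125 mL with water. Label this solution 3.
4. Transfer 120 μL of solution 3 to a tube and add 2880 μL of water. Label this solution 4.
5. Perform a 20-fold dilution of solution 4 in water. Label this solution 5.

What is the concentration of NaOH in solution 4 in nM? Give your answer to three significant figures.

Step 1: 40 μL brought to 500 μL → factor 500/40 = 12.5
Step 2: 200 μL brought to 1500 μL → factor 1500/200 = 7.5
Step 3: 25 μL brought to 0.125 mL → factor 125/25 = 5
Step 4: 120 μL + 2880 μL = 3000 μL total → factor 3000/120 = 25
Dilution factor through solution 4 = 12.5 × 7.5 × 5 × 25 = 11719
[solution 4] = 4.00 mM / 11719 = 0.0003413 mM = 341 nM

341 nM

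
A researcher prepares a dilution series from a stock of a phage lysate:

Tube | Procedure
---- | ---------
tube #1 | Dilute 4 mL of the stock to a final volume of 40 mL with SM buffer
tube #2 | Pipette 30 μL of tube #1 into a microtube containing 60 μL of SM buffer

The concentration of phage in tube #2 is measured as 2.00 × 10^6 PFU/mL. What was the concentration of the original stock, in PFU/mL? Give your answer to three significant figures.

Step 1: 4 mL brought to 40 mL → factor 40/4 = 10
Step 2: 30 μL + 60 μL = 90 μL total → factor 90/30 = 3
Overall dilution factor = 10 × 3 = 30
Stock = 2.00 × 10^6 PFU/mL × 30 = 6.00 × 10^7 PFU/mL

6.00 × 10^7 PFU/mL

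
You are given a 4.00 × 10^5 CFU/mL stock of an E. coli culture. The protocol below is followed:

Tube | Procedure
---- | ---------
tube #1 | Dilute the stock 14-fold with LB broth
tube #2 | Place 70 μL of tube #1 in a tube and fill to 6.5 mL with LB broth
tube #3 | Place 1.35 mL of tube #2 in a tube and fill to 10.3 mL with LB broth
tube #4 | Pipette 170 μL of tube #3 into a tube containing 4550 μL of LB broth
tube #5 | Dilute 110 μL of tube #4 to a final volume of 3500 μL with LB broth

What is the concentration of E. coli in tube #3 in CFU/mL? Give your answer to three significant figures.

40.3 CFU/mL

Step 1: 14-fold → factor 14
Step 2: 70 μL brought to 6.5 mL → factor 6500/70 = 92.857
Step 3: 1.35 mL brought to 10.3 mL → factor 10.3/1.35 = 7.6296
Dilution factor through tube #3 = 14 × 92.857 × 7.6296 = 9918.5
[tube #3] = 4.00 × 10^5 CFU/mL / 9918.5 = 40.3 CFU/mL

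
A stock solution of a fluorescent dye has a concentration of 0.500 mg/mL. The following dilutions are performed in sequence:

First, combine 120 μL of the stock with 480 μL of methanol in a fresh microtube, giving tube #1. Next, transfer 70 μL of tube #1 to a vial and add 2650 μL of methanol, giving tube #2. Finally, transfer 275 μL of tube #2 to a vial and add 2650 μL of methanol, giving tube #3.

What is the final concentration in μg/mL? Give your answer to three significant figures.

Step 1: 120 μL + 480 μL = 600 μL total → factor 600/120 = 5
Step 2: 70 μL + 2650 μL = 2720 μL total → factor 2720/70 = 38.857
Step 3: 275 μL + 2650 μL = 2925 μL total → factor 2925/275 = 10.636
Overall dilution factor = 5 × 38.857 × 10.636 = 2066.5
Final = 0.500 mg/mL / 2066.5 = 0.0002420 mg/mL = 0.242 μg/mL

0.242 μg/mL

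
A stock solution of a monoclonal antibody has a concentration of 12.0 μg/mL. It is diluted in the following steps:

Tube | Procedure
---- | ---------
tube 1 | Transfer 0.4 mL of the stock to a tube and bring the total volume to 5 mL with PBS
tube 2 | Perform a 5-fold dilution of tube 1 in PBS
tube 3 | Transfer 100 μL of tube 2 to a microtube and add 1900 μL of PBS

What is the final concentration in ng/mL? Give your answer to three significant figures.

9.60 ng/mL

Step 1: 0.4 mL brought to 5 mL → factor 5/0.4 = 12.5
Step 2: 5-fold → factor 5
Step 3: 100 μL + 1900 μL = 2000 μL total → factor 2000/100 = 20
Overall dilution factor = 12.5 × 5 × 20 = 1250
Final = 12.0 μg/mL / 1250 = 0.009600 μg/mL = 9.60 ng/mL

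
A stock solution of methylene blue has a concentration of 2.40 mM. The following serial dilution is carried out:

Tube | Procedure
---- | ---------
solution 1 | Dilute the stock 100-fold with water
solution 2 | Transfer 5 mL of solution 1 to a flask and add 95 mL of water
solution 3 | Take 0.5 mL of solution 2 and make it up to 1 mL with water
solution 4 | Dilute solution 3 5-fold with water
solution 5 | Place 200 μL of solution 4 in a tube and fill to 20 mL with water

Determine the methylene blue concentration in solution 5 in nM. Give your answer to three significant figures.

Step 1: 100-fold → factor 100
Step 2: 5 mL + 95 mL = 100 mL total → factor 100/5 = 20
Step 3: 0.5 mL brought to 1 mL → factor 1/0.5 = 2
Step 4: 5-fold → factor 5
Step 5: 200 μL brought to 20 mL → factor 20000/200 = 100
Overall dilution factor = 100 × 20 × 2 × 5 × 100 = 2 × 10^6
Final = 2.40 mM / 2 × 10^6 = 1.200 × 10^-6 mM = 1.20 nM

1.20 nM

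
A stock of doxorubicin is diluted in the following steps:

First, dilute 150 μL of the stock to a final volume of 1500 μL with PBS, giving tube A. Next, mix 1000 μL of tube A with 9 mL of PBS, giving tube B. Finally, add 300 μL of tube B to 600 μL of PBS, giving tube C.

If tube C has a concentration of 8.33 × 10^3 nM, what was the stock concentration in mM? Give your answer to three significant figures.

2.50 mM

Step 1: 150 μL brought to 1500 μL → factor 1500/150 = 10
Step 2: 1000 μL + 9 mL = 10000 μL total → factor 10000/1000 = 10
Step 3: 300 μL + 600 μL = 900 μL total → factor 900/300 = 3
Overall dilution factor = 10 × 10 × 3 = 300
Stock = 8.33 × 10^3 nM × 300 = 2.499 × 10^6 nM = 2.50 mM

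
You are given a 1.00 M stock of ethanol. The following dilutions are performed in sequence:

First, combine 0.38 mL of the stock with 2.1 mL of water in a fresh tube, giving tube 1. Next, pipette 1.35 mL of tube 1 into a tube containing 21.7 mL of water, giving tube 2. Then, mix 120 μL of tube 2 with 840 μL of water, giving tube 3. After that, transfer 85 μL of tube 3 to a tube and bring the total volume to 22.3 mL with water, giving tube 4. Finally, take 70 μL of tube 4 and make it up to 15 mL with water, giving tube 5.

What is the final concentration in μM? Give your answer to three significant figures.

0.0200 μM

Step 1: 0.38 mL + 2.1 mL = 2.48 mL total → factor 2.48/0.38 = 6.5263
Step 2: 1.35 mL + 21.7 mL = 23.05 mL total → factor 23.05/1.35 = 17.074
Step 3: 120 μL + 840 μL = 960 μL total → factor 960/120 = 8
Step 4: 85 μL brought to 22.3 mL → factor 22300/85 = 262.35
Step 5: 70 μL brought to 15 mL → factor 15000/70 = 214.29
Overall dilution factor = 6.5263 × 17.074 × 8 × 262.35 × 214.29 = 5.0116 × 10^7
Final = 1.00 M / 5.0116 × 10^7 = 1.995 × 10^-8 M = 0.0200 μM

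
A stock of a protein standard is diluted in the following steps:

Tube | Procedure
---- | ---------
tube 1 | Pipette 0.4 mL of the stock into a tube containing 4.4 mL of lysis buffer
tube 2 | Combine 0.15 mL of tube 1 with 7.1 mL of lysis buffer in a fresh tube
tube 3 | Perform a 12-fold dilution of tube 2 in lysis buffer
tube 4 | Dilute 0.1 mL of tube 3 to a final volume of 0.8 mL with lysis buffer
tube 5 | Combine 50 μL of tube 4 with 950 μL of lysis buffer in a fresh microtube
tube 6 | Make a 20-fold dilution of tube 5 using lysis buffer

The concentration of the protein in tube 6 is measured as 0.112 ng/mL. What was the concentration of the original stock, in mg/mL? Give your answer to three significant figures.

2.49 mg/mL

Step 1: 0.4 mL + 4.4 mL = 4.8 mL total → factor 4.8/0.4 = 12
Step 2: 0.15 mL + 7.1 mL = 7.25 mL total → factor 7.25/0.15 = 48.333
Step 3: 12-fold → factor 12
Step 4: 0.1 mL brought to 0.8 mL → factor 0.8/0.1 = 8
Step 5: 50 μL + 950 μL = 1000 μL total → factor 1000/50 = 20
Step 6: 20-fold → factor 20
Overall dilution factor = 12 × 48.333 × 12 × 8 × 20 × 20 = 2.2272 × 10^7
Stock = 0.112 ng/mL × 2.2272 × 10^7 = 2.494 × 10^6 ng/mL = 2.49 mg/mL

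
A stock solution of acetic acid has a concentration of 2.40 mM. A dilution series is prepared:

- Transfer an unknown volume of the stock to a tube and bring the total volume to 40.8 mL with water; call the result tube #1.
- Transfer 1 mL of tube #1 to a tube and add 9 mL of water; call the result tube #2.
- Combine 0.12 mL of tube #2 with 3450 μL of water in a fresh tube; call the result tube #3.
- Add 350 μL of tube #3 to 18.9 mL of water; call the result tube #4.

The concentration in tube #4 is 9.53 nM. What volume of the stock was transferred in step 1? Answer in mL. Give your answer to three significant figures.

Step 1: v brought to 40.8 mL → factor = 40.8 mL/v
Step 2: 1 mL + 9 mL = 10 mL total → factor 10/1 = 10
Step 3: 0.12 mL + 3450 μL = 3.57 mL total → factor 3.57/0.12 = 29.75
Step 4: 350 μL + 18.9 mL = 19250 μL total → factor 19250/350 = 55
Product of known-step factors = 16362
Overall factor = 2.40 mM / (9.53 nM) = 2.5184 × 10^5
Step-1 factor = 2.5184 × 10^5 / 16362 = 15.391
v = 40.8 mL / 15.391 = 2.65 mL

2.65 mL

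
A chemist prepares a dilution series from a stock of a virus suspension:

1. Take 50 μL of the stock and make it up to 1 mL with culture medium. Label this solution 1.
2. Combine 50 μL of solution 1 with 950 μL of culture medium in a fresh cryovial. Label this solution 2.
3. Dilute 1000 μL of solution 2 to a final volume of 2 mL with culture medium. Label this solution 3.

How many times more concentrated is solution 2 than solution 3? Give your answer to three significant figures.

2.00

Step 1: 50 μL brought to 1 mL → factor 1000/50 = 20
Step 2: 50 μL + 950 μL = 1000 μL total → factor 1000/50 = 20
Step 3: 1000 μL brought to 2 mL → factor 2000/1000 = 2
Dilution factor to solution 2 = 400; to solution 3 = 800
[solution 2]/[solution 3] = (factor to solution 3)/(factor to solution 2) = 800/400 = 2.00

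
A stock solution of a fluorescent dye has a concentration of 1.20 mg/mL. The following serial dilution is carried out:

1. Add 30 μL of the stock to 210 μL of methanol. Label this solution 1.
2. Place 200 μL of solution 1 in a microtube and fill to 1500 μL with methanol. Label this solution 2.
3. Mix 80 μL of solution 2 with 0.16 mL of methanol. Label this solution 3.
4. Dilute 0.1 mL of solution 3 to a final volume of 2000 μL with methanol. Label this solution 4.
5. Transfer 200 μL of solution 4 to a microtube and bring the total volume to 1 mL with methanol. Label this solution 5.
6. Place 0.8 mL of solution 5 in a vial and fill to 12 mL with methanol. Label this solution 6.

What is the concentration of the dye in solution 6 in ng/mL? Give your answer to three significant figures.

Step 1: 30 μL + 210 μL = 240 μL total → factor 240/30 = 8
Step 2: 200 μL brought to 1500 μL → factor 1500/200 = 7.5
Step 3: 80 μL + 0.16 mL = 240 μL total → factor 240/80 = 3
Step 4: 0.1 mL brought to 2000 μL → factor 2/0.1 = 20
Step 5: 200 μL brought to 1 mL → factor 1000/200 = 5
Step 6: 0.8 mL brought to 12 mL → factor 12/0.8 = 15
Overall dilution factor = 8 × 7.5 × 3 × 20 × 5 × 15 = 2.7 × 10^5
Final = 1.20 mg/mL / 2.7 × 10^5 = 4.444 × 10^-6 mg/mL = 4.44 ng/mL

4.44 ng/mL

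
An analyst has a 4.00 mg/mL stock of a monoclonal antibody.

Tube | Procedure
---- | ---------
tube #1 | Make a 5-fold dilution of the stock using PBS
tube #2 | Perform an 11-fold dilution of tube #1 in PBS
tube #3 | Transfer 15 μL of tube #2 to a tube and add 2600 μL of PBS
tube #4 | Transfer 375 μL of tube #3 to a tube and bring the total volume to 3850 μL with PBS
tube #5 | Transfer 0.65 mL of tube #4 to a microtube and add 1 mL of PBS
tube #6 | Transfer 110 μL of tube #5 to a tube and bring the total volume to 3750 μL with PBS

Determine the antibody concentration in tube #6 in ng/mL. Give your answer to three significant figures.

0.470 ng/mL

Step 1: 5-fold → factor 5
Step 2: 11-fold → factor 11
Step 3: 15 μL + 2600 μL = 2615 μL total → factor 2615/15 = 174.33
Step 4: 375 μL brought to 3850 μL → factor 3850/375 = 10.267
Step 5: 0.65 mL + 1 mL = 1.65 mL total → factor 1.65/0.65 = 2.5385
Step 6: 110 μL brought to 3750 μL → factor 3750/110 = 34.091
Overall dilution factor = 5 × 11 × 174.33 × 10.267 × 2.5385 × 34.091 = 8.5189 × 10^6
Final = 4.00 mg/mL / 8.5189 × 10^6 = 4.695 × 10^-7 mg/mL = 0.470 ng/mL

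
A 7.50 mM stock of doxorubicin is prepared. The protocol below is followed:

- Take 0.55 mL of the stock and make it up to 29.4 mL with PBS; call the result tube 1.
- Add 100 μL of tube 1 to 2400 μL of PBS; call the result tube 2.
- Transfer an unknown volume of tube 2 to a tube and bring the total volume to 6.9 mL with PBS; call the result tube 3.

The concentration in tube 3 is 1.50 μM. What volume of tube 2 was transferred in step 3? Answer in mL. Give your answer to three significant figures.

1.84 mL

Step 1: 0.55 mL brought to 29.4 mL → factor 29.4/0.55 = 53.455
Step 2: 100 μL + 2400 μL = 2500 μL total → factor 2500/100 = 25
Step 3: v brought to 6.9 mL → factor = 6.9 mL/v
Product of known-step factors = 1336.4
Overall factor = 7.50 mM / (1.50 μM) = 5000
Step-3 factor = 5000 / 1336.4 = 3.7415
v = 6.9 mL / 3.7415 = 1.84 mL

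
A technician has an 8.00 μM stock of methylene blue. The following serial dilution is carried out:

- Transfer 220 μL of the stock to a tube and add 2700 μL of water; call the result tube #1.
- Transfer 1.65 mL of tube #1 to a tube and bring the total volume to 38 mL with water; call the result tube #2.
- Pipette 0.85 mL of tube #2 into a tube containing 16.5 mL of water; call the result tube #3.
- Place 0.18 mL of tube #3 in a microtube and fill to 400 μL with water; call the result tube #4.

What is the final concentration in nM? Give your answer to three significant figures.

Step 1: 220 μL + 2700 μL = 2920 μL total → factor 2920/220 = 13.273
Step 2: 1.65 mL brought to 38 mL → factor 38/1.65 = 23.03
Step 3: 0.85 mL + 16.5 mL = 17.35 mL total → factor 17.35/0.85 = 20.412
Step 4: 0.18 mL brought to 400 μL → factor 0.4/0.18 = 2.2222
Overall dilution factor = 13.273 × 23.03 × 20.412 × 2.2222 = 13865
Final = 8.00 μM / 13865 = 0.0005770 μM = 0.577 nM

0.577 nM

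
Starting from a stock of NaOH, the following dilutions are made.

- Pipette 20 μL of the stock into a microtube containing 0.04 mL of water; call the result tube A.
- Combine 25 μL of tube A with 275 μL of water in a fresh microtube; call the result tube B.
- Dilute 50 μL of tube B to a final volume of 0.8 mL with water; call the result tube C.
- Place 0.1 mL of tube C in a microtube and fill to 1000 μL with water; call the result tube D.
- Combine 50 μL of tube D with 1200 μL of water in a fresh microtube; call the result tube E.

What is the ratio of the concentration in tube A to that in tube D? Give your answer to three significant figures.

1.92 × 10^3

Step 1: 20 μL + 0.04 mL = 60 μL total → factor 60/20 = 3
Step 2: 25 μL + 275 μL = 300 μL total → factor 300/25 = 12
Step 3: 50 μL brought to 0.8 mL → factor 800/50 = 16
Step 4: 0.1 mL brought to 1000 μL → factor 1/0.1 = 10
Dilution factor to tube A = 3; to tube D = 5760
[tube A]/[tube D] = (factor to tube D)/(factor to tube A) = 5760/3 = 1.92 × 10^3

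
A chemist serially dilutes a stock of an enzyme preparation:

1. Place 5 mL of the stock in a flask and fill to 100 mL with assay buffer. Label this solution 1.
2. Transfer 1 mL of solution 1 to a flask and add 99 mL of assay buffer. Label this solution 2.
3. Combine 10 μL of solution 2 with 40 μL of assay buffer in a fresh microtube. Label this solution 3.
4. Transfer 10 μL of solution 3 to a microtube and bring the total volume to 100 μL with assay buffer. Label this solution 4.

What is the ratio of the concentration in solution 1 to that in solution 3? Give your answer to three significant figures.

500

Step 1: 5 mL brought to 100 mL → factor 100/5 = 20
Step 2: 1 mL + 99 mL = 100 mL total → factor 100/1 = 100
Step 3: 10 μL + 40 μL = 50 μL total → factor 50/10 = 5
Dilution factor to solution 1 = 20; to solution 3 = 10000
[solution 1]/[solution 3] = (factor to solution 3)/(factor to solution 1) = 10000/20 = 500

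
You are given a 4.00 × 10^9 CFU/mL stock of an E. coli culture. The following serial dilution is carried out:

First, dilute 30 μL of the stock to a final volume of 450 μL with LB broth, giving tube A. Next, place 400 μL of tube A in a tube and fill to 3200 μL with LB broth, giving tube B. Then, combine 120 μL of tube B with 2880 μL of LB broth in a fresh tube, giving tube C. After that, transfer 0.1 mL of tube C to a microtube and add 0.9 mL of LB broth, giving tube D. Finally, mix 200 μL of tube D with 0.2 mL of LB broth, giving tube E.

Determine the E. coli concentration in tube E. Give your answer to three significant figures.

Step 1: 30 μL brought to 450 μL → factor 450/30 = 15
Step 2: 400 μL brought to 3200 μL → factor 3200/400 = 8
Step 3: 120 μL + 2880 μL = 3000 μL total → factor 3000/120 = 25
Step 4: 0.1 mL + 0.9 mL = 1 mL total → factor 1/0.1 = 10
Step 5: 200 μL + 0.2 mL = 400 μL total → factor 400/200 = 2
Overall dilution factor = 15 × 8 × 25 × 10 × 2 = 60000
Final = 4.00 × 10^9 CFU/mL / 60000 = 6.67 × 10^4 CFU/mL

6.67 × 10^4 CFU/mL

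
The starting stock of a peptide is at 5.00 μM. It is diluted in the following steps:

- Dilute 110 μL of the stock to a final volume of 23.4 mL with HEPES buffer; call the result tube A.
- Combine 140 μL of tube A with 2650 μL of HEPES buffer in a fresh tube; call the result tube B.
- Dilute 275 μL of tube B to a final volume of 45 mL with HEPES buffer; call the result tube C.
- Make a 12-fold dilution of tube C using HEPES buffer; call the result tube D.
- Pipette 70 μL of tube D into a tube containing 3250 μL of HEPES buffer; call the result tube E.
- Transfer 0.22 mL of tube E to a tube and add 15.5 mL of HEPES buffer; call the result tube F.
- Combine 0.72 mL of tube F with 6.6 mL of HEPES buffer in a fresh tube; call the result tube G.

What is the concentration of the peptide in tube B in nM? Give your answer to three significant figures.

1.18 nM

Step 1: 110 μL brought to 23.4 mL → factor 23400/110 = 212.73
Step 2: 140 μL + 2650 μL = 2790 μL total → factor 2790/140 = 19.929
Dilution factor through tube B = 212.73 × 19.929 = 4239.4
[tube B] = 5.00 μM / 4239.4 = 0.001179 μM = 1.18 nM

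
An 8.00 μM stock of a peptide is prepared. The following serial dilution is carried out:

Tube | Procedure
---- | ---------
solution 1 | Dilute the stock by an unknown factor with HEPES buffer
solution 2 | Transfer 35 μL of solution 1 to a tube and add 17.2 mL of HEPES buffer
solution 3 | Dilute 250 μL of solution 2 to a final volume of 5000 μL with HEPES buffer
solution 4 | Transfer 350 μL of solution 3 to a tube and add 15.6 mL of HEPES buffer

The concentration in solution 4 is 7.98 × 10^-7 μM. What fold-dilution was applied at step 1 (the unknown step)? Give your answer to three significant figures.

Step 1: unknown factor x
Step 2: 35 μL + 17.2 mL = 17235 μL total → factor 17235/35 = 492.43
Step 3: 250 μL brought to 5000 μL → factor 5000/250 = 20
Step 4: 350 μL + 15.6 mL = 15950 μL total → factor 15950/350 = 45.571
Product of known-step factors = 4.4881 × 10^5
Overall factor = 8.00 μM / (7.98 × 10^-7 μM) = 1.0025 × 10^7
x = 1.0025 × 10^7 / 4.4881 × 10^5 = 22.3

22.3-fold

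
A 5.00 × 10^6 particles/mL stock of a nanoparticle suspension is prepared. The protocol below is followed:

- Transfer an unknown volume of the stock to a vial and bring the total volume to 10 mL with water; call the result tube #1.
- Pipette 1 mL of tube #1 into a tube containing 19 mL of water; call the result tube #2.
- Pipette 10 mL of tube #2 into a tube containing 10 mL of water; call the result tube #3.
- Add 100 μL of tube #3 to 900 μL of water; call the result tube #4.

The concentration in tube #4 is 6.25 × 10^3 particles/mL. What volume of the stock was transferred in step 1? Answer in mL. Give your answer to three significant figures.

5.00 mL

Step 1: v brought to 10 mL → factor = 10 mL/v
Step 2: 1 mL + 19 mL = 20 mL total → factor 20/1 = 20
Step 3: 10 mL + 10 mL = 20 mL total → factor 20/10 = 2
Step 4: 100 μL + 900 μL = 1000 μL total → factor 1000/100 = 10
Product of known-step factors = 400
Overall factor = 5.00 × 10^6 particles/mL / (6.25 × 10^3 particles/mL) = 800
Step-1 factor = 800 / 400 = 2
v = 10 mL / 2 = 5.00 mL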